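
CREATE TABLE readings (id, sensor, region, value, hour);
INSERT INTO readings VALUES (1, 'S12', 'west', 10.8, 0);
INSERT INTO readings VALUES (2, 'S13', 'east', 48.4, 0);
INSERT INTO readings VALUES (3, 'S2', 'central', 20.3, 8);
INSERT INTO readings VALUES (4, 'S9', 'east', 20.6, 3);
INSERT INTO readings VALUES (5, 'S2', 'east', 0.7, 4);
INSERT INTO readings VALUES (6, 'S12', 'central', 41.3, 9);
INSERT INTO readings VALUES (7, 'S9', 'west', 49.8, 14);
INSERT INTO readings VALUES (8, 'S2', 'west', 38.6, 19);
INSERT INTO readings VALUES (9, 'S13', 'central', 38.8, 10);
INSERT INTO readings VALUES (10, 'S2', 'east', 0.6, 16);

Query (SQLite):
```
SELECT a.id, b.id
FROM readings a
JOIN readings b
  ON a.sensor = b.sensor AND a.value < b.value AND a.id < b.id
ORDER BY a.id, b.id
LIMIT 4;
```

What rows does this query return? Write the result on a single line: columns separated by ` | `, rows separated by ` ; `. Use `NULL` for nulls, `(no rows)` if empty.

1 | 6 ; 3 | 8 ; 4 | 7 ; 5 | 8

Pairs (a,b) with same sensor, a.value < b.value, a.id < b.id.
sensor groups: S12:{1,6} S13:{2,9} S2:{3,5,8,10} S9:{4,7}
Ordered by (a.id, b.id); first 4.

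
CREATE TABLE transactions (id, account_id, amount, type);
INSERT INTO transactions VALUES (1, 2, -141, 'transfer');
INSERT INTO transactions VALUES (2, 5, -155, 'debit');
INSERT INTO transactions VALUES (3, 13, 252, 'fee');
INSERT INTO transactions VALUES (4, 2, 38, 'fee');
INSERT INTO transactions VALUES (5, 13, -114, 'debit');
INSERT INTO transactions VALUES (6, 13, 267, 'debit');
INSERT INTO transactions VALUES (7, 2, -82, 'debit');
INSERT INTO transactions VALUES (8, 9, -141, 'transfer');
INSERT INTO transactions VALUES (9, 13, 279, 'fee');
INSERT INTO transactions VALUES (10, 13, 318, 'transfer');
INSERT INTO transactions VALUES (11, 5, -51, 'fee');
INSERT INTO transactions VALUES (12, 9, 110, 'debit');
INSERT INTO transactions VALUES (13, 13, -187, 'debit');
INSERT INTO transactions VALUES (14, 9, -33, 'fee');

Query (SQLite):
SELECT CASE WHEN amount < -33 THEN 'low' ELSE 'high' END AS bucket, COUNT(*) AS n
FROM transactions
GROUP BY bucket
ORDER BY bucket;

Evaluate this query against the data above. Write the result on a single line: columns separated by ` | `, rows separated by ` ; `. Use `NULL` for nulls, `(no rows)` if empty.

high | 7 ; low | 7

Bucket rows by amount < -33 → 'low' else 'high'; count each bucket.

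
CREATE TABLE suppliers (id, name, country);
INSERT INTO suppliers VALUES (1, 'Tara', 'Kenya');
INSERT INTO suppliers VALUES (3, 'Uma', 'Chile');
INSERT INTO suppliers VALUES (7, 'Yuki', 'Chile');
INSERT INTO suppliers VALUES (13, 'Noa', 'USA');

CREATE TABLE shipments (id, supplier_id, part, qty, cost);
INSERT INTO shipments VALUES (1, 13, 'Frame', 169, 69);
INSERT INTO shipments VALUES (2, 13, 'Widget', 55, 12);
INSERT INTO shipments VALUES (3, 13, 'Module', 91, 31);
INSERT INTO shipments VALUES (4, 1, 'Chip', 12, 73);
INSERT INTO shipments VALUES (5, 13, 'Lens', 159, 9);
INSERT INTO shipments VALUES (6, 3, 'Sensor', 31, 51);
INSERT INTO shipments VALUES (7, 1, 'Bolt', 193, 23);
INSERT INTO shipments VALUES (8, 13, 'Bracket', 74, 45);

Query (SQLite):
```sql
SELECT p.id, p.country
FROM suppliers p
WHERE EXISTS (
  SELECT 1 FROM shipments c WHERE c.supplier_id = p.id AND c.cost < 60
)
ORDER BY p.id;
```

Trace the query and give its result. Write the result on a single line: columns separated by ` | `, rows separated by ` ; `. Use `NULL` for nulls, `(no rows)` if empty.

1 | Kenya ; 3 | Chile ; 13 | USA

For each suppliers row, check whether any shipments with matching supplier_id has cost < 60.
Keep rows where that is true.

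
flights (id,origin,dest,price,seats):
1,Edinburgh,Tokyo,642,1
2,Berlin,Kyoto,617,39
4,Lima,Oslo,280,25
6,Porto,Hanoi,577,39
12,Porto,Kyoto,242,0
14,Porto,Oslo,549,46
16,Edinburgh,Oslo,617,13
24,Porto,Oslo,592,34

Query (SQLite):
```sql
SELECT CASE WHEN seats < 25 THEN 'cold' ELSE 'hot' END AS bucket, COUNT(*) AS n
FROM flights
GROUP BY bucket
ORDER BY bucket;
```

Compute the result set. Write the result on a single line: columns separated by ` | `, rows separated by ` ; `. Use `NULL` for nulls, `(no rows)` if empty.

Bucket rows by seats < 25 → 'cold' else 'hot'; count each bucket.

cold | 3 ; hot | 5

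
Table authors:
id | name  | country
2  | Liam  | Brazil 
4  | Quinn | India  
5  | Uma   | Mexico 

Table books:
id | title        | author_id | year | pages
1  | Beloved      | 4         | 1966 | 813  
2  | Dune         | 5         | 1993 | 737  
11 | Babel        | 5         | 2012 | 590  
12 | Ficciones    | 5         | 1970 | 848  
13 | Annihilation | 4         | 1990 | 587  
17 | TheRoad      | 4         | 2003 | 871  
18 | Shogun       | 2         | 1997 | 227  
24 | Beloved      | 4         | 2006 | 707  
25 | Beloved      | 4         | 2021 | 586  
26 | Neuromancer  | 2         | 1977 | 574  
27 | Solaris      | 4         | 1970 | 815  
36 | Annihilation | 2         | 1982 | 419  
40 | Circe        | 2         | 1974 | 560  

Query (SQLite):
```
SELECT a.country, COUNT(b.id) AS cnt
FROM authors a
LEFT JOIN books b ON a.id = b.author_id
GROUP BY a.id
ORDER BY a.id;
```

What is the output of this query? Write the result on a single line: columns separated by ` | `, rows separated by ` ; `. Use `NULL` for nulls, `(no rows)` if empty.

LEFT JOIN keeps every authors row; unmatched ones get NULL for books columns.
Group by authors.id and compute COUNT(b.id). COUNT(col) of an all-NULL group is 0.
  2: ids {18, 26, 36, 40} → COUNT(b.id)=4
  4: ids {1, 13, 17, 24, 25, 27} → COUNT(b.id)=6
  5: ids {2, 11, 12} → COUNT(b.id)=3

Brazil | 4 ; India | 6 ; Mexico | 3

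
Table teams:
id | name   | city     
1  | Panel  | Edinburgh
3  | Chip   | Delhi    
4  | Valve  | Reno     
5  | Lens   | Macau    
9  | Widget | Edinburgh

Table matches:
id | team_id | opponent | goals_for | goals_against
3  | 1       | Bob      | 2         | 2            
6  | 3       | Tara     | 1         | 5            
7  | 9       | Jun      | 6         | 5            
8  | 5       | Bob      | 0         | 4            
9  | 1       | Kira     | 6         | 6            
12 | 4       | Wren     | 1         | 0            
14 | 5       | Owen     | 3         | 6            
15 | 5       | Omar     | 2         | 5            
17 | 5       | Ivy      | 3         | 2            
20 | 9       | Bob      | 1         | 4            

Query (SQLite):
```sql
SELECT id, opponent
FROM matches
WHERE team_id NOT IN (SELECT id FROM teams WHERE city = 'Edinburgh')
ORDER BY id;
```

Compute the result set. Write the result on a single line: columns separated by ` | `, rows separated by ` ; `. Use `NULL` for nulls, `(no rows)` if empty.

6 | Tara ; 8 | Bob ; 12 | Wren ; 14 | Owen ; 15 | Omar ; 17 | Ivy

Inner query: teams.id where city = 'Edinburgh'.
Outer: keep matches rows whose team_id is not in that set.
Inner query → {1, 9}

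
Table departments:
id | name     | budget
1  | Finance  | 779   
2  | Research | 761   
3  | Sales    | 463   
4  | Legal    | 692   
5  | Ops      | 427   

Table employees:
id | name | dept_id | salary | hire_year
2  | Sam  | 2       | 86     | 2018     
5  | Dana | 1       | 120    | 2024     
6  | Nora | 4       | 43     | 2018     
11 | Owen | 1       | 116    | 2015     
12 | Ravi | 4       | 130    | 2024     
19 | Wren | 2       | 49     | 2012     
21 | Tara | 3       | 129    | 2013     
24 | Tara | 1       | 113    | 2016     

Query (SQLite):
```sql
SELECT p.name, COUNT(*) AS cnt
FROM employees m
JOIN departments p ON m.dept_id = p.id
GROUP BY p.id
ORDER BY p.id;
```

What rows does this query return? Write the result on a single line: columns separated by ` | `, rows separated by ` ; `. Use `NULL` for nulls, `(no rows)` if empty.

Finance | 3 ; Research | 2 ; Sales | 1 ; Legal | 2

Join each employees row to its departments via dept_id.
Group joined rows by departments.id; compute COUNT(*) per group.
  1: ids {5, 11, 24} → COUNT(*)=3
  2: ids {2, 19} → COUNT(*)=2
  3: ids {21} → COUNT(*)=1
  4: ids {6, 12} → COUNT(*)=2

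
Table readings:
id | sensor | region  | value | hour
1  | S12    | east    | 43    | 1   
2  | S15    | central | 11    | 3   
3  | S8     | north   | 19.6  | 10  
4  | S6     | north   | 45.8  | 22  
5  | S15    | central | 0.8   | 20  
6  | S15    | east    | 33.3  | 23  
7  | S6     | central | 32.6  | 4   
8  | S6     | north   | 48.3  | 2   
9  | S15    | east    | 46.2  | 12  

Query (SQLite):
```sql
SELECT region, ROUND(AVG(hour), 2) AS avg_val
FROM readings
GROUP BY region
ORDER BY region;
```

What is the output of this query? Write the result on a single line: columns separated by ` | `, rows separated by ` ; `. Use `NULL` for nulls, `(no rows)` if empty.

central | 9 ; east | 12 ; north | 11.33

Partition readings by region; compute ROUND(AVG(hour), 2) within each group.
  central: ids {2, 5, 7} → ROUND(AVG(hour), 2)=9
  east: ids {1, 6, 9} → ROUND(AVG(hour), 2)=12
  north: ids {3, 4, 8} → ROUND(AVG(hour), 2)=11.33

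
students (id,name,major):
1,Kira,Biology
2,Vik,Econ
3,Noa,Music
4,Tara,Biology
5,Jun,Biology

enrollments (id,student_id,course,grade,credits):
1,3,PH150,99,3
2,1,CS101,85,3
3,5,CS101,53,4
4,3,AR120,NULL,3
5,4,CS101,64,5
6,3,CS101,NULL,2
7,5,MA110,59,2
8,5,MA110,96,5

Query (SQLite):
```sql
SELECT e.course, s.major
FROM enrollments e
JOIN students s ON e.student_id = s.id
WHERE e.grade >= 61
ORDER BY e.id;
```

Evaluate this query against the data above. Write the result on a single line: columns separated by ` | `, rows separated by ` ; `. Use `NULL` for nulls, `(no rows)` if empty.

Each enrollments row matches the students row where student_id = students.id.
Then keep rows with e.grade >= 61.

PH150 | Music ; CS101 | Biology ; CS101 | Biology ; MA110 | Biology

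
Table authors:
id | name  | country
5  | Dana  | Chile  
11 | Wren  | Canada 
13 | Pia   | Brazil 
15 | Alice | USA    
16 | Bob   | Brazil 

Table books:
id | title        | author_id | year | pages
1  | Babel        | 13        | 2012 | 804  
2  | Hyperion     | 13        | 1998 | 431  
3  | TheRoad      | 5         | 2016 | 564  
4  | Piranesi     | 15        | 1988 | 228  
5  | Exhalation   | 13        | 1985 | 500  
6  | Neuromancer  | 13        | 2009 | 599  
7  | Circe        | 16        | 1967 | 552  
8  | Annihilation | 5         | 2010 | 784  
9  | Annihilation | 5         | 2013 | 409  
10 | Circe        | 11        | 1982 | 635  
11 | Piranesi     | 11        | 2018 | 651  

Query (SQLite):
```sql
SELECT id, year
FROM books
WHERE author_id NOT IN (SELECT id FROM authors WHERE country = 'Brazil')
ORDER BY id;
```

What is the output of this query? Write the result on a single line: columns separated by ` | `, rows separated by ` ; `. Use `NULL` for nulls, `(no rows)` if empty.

Inner query: authors.id where country = 'Brazil'.
Outer: keep books rows whose author_id is not in that set.
Inner query → {13, 16}

3 | 2016 ; 4 | 1988 ; 8 | 2010 ; 9 | 2013 ; 10 | 1982 ; 11 | 2018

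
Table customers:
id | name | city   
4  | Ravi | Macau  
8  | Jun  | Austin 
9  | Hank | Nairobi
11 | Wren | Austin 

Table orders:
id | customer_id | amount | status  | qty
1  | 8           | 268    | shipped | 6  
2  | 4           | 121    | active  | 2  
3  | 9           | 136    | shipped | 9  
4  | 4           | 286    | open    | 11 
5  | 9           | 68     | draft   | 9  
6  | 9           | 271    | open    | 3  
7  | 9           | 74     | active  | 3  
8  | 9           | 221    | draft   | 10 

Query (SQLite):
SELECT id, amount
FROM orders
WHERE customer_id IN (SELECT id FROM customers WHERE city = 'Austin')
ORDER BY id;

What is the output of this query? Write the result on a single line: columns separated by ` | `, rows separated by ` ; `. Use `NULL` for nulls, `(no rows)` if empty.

Inner query: customers.id where city = 'Austin'.
Outer: keep orders rows whose customer_id is in that set.
Inner query → {8, 11}

1 | 268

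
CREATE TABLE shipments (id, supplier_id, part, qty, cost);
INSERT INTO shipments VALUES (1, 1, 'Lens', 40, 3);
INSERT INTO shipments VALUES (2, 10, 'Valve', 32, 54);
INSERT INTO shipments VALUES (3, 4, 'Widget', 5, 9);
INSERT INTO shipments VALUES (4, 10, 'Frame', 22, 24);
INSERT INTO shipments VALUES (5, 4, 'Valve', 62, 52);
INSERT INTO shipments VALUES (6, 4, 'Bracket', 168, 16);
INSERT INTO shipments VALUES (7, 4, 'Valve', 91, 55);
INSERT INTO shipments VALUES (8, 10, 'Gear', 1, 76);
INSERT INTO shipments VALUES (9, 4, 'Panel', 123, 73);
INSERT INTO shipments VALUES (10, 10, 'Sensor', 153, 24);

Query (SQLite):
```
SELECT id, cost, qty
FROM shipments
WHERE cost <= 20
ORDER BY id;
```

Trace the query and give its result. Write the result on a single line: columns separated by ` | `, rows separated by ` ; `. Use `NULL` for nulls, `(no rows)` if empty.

1 | 3 | 40 ; 3 | 9 | 5 ; 6 | 16 | 168

cost <= 20: ids {1, 3, 6}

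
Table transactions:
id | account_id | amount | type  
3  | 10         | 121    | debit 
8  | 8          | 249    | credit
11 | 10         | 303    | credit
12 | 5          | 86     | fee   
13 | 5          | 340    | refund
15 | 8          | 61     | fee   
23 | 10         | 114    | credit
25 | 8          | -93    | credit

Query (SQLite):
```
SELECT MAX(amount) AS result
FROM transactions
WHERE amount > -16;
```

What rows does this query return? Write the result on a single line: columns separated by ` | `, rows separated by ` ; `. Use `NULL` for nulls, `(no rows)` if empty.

Rows where amount > -16 → amount values: [121, 249, 303, 86, 340, 61, 114].
MAX of non-NULL values = 340.

340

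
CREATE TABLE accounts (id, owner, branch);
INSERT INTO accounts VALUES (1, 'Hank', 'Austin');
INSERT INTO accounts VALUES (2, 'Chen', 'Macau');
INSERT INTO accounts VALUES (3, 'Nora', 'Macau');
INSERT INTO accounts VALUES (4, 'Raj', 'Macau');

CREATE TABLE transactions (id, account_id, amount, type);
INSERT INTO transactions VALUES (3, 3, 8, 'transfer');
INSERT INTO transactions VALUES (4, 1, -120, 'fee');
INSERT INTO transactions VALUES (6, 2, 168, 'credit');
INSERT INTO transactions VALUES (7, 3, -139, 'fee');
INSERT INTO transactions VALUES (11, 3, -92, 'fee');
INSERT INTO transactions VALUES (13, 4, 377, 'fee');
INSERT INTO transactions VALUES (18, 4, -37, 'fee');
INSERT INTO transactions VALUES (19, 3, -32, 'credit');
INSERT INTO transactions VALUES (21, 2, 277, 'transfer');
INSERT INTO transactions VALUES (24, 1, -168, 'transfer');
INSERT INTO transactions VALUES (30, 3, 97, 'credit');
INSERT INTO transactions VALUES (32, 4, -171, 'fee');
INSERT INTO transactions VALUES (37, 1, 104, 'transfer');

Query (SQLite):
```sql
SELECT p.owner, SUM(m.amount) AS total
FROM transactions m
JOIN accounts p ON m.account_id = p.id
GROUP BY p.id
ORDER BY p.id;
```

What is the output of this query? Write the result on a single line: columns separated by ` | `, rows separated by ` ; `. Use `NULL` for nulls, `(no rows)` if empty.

Join each transactions row to its accounts via account_id.
Group joined rows by accounts.id; compute SUM(m.amount) per group.
  1: ids {4, 24, 37} → SUM(m.amount)=-184
  2: ids {6, 21} → SUM(m.amount)=445
  3: ids {3, 7, 11, 19, 30} → SUM(m.amount)=-158
  4: ids {13, 18, 32} → SUM(m.amount)=169

Hank | -184 ; Chen | 445 ; Nora | -158 ; Raj | 169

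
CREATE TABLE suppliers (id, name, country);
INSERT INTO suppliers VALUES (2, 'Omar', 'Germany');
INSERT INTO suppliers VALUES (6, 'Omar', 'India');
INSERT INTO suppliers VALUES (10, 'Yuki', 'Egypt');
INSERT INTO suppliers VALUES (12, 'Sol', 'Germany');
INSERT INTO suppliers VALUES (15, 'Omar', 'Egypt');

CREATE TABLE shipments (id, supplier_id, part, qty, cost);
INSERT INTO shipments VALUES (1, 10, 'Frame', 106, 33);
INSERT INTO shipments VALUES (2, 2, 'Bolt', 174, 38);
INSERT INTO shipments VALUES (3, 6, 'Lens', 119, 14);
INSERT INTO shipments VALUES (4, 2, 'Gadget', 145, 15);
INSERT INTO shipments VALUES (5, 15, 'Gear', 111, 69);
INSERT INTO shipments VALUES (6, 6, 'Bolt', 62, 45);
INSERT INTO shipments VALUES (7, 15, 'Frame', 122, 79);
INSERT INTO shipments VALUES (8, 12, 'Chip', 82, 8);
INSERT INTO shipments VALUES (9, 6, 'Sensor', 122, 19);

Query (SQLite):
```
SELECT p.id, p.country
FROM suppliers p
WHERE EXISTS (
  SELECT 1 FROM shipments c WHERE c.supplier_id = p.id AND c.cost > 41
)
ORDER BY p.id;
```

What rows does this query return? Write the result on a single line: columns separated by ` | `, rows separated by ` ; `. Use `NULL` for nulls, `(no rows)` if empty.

For each suppliers row, check whether any shipments with matching supplier_id has cost > 41.
Keep rows where that is true.

6 | India ; 15 | Egypt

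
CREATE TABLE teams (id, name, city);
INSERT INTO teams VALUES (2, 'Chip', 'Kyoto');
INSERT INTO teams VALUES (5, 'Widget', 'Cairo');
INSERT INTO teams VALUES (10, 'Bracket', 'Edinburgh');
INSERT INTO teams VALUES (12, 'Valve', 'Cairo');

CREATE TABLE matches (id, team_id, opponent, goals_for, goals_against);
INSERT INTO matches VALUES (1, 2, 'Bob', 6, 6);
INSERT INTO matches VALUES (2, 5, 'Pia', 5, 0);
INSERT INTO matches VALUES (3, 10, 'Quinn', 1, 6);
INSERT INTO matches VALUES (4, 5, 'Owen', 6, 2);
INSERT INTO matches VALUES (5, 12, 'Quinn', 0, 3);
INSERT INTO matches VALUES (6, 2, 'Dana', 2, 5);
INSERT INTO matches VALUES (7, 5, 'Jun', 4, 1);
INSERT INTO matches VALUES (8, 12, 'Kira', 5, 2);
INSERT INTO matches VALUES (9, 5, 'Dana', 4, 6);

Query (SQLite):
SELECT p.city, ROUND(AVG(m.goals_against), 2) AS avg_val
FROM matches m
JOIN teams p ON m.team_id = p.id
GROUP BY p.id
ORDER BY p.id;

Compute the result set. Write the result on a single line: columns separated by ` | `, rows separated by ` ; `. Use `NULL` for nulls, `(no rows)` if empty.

Kyoto | 5.5 ; Cairo | 2.25 ; Edinburgh | 6 ; Cairo | 2.5

Join each matches row to its teams via team_id.
Group joined rows by teams.id; compute ROUND(AVG(m.goals_against), 2) per group.
  2: ids {1, 6} → ROUND(AVG(m.goals_against), 2)=5.5
  5: ids {2, 4, 7, 9} → ROUND(AVG(m.goals_against), 2)=2.25
  10: ids {3} → ROUND(AVG(m.goals_against), 2)=6
  12: ids {5, 8} → ROUND(AVG(m.goals_against), 2)=2.5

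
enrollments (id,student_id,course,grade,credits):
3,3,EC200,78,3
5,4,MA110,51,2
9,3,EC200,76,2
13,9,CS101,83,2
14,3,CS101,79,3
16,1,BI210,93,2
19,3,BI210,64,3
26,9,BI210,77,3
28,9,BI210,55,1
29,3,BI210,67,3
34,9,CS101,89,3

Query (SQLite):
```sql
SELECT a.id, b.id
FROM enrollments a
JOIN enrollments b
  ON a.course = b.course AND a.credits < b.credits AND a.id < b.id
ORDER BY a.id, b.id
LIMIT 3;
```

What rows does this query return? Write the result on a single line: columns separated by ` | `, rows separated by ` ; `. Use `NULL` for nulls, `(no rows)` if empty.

13 | 14 ; 13 | 34 ; 16 | 19

Pairs (a,b) with same course, a.credits < b.credits, a.id < b.id.
course groups: BI210:{16,19,26,28,29} CS101:{13,14,34} EC200:{3,9} MA110:{5}
Ordered by (a.id, b.id); first 3.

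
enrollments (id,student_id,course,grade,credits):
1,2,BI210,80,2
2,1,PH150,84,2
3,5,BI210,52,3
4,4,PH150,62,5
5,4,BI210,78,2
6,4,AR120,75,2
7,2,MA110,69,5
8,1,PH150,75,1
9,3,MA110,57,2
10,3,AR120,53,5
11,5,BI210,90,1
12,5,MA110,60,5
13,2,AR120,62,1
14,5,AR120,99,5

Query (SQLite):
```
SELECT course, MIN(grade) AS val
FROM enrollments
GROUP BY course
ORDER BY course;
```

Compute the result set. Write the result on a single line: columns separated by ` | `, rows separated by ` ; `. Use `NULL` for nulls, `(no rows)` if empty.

AR120 | 53 ; BI210 | 52 ; MA110 | 57 ; PH150 | 62

Partition enrollments by course; compute MIN(grade) within each group.
  AR120: ids {6, 10, 13, 14} → MIN(grade)=53
  BI210: ids {1, 3, 5, 11} → MIN(grade)=52
  MA110: ids {7, 9, 12} → MIN(grade)=57
  PH150: ids {2, 4, 8} → MIN(grade)=62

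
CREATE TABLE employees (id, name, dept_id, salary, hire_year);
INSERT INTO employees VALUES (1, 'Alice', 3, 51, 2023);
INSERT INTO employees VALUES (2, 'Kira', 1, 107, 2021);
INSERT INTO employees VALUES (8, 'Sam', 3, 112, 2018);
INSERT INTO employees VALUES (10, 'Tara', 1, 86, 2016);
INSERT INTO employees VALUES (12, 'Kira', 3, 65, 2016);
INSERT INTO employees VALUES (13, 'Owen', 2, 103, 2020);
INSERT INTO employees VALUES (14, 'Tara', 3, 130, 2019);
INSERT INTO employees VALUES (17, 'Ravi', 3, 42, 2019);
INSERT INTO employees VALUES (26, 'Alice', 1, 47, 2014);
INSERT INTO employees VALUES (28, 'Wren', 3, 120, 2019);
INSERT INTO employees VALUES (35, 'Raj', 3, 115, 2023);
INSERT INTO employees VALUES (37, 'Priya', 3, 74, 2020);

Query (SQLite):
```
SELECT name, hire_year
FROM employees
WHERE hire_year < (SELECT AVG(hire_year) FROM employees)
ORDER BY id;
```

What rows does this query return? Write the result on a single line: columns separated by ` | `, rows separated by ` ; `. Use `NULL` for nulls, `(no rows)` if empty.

Sam | 2018 ; Tara | 2016 ; Kira | 2016 ; Alice | 2014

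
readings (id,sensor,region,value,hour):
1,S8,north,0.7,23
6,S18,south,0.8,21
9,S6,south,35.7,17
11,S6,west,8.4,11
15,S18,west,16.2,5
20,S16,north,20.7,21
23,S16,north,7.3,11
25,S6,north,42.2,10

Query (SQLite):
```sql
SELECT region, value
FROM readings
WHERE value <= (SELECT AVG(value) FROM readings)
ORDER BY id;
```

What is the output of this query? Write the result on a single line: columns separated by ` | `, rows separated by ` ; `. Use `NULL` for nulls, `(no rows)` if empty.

Scalar subquery: AVG(value) over all readings rows = 16.5.
Keep rows where value <= that value.

north | 0.7 ; south | 0.8 ; west | 8.4 ; west | 16.2 ; north | 7.3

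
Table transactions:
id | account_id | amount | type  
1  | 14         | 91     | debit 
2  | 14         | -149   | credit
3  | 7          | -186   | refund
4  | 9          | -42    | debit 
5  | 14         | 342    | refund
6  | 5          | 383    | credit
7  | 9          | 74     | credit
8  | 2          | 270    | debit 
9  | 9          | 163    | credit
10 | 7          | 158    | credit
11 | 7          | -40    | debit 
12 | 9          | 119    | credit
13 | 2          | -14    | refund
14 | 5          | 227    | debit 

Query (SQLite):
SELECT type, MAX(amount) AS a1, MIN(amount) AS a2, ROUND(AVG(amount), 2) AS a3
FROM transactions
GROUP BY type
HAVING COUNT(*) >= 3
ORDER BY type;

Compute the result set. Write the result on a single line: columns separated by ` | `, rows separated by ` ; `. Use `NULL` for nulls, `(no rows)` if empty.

Group transactions by type.
Per group compute: MAX(amount), MIN(amount), ROUND(AVG(amount), 2).
HAVING: drop groups with fewer than 3 rows.
  credit: ids {2, 6, 7, 9, 10, 12} → MAX(amount)=383, MIN(amount)=-149, ROUND(AVG(amount), 2)=124.67
  debit: ids {1, 4, 8, 11, 14} → MAX(amount)=270, MIN(amount)=-42, ROUND(AVG(amount), 2)=101.2
  refund: ids {3, 5, 13} → MAX(amount)=342, MIN(amount)=-186, ROUND(AVG(amount), 2)=47.33

credit | 383 | -149 | 124.67 ; debit | 270 | -42 | 101.2 ; refund | 342 | -186 | 47.33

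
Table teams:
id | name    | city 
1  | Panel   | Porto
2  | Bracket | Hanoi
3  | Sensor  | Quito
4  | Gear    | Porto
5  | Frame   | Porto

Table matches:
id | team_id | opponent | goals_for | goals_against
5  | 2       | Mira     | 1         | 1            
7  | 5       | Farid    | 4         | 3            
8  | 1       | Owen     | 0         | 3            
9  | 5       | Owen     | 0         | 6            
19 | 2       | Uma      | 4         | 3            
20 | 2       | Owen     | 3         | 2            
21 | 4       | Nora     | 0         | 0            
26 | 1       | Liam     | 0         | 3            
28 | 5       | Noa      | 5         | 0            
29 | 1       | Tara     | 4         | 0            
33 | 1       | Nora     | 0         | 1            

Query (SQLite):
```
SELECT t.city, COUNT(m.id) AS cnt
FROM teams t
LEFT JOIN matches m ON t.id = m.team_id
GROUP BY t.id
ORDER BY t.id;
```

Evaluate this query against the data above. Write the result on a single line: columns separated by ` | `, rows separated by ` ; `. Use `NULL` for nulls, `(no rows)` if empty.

LEFT JOIN keeps every teams row; unmatched ones get NULL for matches columns.
Group by teams.id and compute COUNT(m.id). COUNT(col) of an all-NULL group is 0.
  1: ids {8, 26, 29, 33} → COUNT(m.id)=4
  2: ids {5, 19, 20} → COUNT(m.id)=3
  3: ids {—} → COUNT(m.id)=0
  4: ids {21} → COUNT(m.id)=1
  5: ids {7, 9, 28} → COUNT(m.id)=3

Porto | 4 ; Hanoi | 3 ; Quito | 0 ; Porto | 1 ; Porto | 3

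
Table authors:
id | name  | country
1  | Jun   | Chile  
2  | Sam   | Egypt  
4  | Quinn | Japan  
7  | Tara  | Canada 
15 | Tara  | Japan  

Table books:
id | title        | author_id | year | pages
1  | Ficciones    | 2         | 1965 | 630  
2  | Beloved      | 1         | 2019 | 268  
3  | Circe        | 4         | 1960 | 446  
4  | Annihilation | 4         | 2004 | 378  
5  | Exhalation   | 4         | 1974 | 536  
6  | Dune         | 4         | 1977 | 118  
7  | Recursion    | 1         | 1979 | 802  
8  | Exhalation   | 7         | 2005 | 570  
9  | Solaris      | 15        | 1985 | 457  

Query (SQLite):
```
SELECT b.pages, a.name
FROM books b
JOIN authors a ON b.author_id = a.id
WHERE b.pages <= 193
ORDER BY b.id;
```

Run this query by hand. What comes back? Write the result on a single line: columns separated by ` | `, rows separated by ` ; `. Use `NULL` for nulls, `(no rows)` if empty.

118 | Quinn

Each books row matches the authors row where author_id = authors.id.
Then keep rows with b.pages <= 193.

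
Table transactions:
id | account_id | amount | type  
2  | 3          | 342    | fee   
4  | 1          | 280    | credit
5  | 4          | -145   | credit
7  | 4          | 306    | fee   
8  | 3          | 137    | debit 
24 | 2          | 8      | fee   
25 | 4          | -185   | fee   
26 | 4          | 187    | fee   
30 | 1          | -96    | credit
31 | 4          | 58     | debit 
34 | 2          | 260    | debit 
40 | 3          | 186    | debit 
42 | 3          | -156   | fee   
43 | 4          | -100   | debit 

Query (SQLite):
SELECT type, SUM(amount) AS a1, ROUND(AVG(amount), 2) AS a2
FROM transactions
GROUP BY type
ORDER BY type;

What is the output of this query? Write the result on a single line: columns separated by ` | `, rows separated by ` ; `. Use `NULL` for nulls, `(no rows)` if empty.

credit | 39 | 13 ; debit | 541 | 108.2 ; fee | 502 | 83.67

Group transactions by type.
Per group compute: SUM(amount), ROUND(AVG(amount), 2).
  credit: ids {4, 5, 30} → SUM(amount)=39, ROUND(AVG(amount), 2)=13
  debit: ids {8, 31, 34, 40, 43} → SUM(amount)=541, ROUND(AVG(amount), 2)=108.2
  fee: ids {2, 7, 24, 25, 26, 42} → SUM(amount)=502, ROUND(AVG(amount), 2)=83.67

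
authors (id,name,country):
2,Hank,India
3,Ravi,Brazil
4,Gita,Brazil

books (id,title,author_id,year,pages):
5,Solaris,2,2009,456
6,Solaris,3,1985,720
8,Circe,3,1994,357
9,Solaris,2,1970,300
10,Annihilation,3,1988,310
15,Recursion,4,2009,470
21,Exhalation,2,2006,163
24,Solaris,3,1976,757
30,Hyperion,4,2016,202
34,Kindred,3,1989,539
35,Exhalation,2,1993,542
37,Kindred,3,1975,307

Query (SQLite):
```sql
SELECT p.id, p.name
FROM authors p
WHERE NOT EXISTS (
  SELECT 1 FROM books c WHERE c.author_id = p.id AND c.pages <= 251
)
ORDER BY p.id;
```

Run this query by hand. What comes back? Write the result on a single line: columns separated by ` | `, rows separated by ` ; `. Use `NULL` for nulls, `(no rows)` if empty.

3 | Ravi

For each authors row, check whether any books with matching author_id has pages <= 251.
Keep rows where that is false.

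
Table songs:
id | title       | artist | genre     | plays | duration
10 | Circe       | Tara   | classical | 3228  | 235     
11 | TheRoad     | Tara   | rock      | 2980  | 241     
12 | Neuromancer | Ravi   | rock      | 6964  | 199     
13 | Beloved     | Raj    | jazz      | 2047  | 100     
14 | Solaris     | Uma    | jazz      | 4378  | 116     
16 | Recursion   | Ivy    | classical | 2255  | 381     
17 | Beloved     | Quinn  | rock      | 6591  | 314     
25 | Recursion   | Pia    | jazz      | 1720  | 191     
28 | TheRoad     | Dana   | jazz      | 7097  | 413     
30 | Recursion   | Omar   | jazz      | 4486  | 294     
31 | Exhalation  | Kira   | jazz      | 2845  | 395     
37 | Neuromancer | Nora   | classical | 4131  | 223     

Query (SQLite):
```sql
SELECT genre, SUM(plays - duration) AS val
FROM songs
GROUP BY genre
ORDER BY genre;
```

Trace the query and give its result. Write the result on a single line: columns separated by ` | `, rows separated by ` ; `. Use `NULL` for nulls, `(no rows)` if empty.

classical | 8775 ; jazz | 21064 ; rock | 15781

For each row compute plays - duration.
Group by genre; take SUM of the expression per group.
  classical: ids {10, 16, 37} → SUM(plays - duration)=8775
  jazz: ids {13, 14, 25, 28, 30, 31} → SUM(plays - duration)=21064
  rock: ids {11, 12, 17} → SUM(plays - duration)=15781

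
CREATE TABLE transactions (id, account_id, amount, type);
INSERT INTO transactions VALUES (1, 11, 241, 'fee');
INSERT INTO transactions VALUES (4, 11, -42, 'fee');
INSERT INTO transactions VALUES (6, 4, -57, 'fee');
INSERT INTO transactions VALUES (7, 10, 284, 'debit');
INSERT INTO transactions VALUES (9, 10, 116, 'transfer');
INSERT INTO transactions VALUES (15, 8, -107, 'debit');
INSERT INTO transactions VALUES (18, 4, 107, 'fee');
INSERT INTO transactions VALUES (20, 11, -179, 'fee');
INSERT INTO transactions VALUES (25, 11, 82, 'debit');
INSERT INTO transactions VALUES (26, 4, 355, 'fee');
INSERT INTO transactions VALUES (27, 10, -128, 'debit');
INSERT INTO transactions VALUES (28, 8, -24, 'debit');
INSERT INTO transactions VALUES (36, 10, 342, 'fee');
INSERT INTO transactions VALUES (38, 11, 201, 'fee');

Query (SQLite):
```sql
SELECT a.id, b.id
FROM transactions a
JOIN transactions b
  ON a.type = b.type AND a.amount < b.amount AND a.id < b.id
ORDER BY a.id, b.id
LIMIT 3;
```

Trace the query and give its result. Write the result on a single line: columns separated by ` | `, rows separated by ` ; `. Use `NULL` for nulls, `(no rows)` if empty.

1 | 26 ; 1 | 36 ; 4 | 18

Pairs (a,b) with same type, a.amount < b.amount, a.id < b.id.
type groups: debit:{7,15,25,27,28} fee:{1,4,6,18,20,26,36,38} transfer:{9}
Ordered by (a.id, b.id); first 3.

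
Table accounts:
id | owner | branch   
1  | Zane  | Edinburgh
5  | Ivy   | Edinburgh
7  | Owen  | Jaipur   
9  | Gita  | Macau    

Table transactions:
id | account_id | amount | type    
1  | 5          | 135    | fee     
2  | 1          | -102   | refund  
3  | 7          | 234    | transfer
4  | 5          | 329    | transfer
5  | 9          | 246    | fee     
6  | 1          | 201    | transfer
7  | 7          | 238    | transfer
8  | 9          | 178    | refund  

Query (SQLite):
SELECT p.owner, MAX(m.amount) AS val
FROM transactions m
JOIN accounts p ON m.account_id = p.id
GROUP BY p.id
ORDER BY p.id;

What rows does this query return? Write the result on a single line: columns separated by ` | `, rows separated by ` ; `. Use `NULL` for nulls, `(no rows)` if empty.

Join each transactions row to its accounts via account_id.
Group joined rows by accounts.id; compute MAX(m.amount) per group.
  1: ids {2, 6} → MAX(m.amount)=201
  5: ids {1, 4} → MAX(m.amount)=329
  7: ids {3, 7} → MAX(m.amount)=238
  9: ids {5, 8} → MAX(m.amount)=246

Zane | 201 ; Ivy | 329 ; Owen | 238 ; Gita | 246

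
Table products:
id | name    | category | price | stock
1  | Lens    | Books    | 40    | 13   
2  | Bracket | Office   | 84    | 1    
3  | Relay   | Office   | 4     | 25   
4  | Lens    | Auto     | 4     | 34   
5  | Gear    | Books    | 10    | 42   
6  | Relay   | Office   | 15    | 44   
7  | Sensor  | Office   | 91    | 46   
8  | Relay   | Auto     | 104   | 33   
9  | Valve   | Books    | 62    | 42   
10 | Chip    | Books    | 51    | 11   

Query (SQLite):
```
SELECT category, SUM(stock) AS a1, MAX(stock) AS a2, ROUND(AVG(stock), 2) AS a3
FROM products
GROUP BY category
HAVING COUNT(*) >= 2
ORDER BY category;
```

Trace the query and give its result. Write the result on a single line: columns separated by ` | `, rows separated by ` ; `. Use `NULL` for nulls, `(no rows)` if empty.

Group products by category.
Per group compute: SUM(stock), MAX(stock), ROUND(AVG(stock), 2).
HAVING: drop groups with fewer than 2 rows.
  Auto: ids {4, 8} → SUM(stock)=67, MAX(stock)=34, ROUND(AVG(stock), 2)=33.5
  Books: ids {1, 5, 9, 10} → SUM(stock)=108, MAX(stock)=42, ROUND(AVG(stock), 2)=27
  Office: ids {2, 3, 6, 7} → SUM(stock)=116, MAX(stock)=46, ROUND(AVG(stock), 2)=29

Auto | 67 | 34 | 33.5 ; Books | 108 | 42 | 27 ; Office | 116 | 46 | 29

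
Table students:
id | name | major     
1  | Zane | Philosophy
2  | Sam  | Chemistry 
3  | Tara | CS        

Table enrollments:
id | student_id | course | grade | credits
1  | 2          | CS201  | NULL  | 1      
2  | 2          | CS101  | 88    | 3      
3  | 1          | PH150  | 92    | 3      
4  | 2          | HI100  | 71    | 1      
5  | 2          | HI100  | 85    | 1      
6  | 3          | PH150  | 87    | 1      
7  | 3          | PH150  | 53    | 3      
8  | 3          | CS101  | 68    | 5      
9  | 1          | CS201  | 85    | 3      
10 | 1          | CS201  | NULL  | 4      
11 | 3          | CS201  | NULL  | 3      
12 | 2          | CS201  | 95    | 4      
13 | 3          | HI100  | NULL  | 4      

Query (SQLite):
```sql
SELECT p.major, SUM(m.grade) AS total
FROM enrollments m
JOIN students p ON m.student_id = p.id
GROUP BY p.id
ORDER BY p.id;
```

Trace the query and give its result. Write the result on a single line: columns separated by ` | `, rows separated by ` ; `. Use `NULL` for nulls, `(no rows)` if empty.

Philosophy | 177 ; Chemistry | 339 ; CS | 208

Join each enrollments row to its students via student_id.
Group joined rows by students.id; compute SUM(m.grade) per group.
  1: ids {3, 9, 10} → SUM(m.grade)=177
  2: ids {1, 2, 4, 5, 12} → SUM(m.grade)=339
  3: ids {6, 7, 8, 11, 13} → SUM(m.grade)=208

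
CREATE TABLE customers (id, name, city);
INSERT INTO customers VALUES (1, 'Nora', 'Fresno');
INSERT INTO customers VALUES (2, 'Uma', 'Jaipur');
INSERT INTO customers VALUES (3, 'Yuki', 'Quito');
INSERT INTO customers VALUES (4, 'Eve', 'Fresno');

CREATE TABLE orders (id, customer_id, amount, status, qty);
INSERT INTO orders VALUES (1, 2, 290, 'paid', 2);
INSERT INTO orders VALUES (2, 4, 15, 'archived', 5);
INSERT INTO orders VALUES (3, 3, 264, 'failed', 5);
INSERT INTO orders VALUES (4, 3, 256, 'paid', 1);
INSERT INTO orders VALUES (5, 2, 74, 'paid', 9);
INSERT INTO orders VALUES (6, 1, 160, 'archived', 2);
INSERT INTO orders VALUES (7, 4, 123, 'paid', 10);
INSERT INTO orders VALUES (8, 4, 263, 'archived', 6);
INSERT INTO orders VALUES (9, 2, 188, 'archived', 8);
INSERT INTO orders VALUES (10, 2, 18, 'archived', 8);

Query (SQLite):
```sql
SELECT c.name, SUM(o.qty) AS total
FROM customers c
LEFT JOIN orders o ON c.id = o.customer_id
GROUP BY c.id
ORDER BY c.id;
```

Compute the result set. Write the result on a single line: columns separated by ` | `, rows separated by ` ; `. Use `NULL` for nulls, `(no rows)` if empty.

LEFT JOIN keeps every customers row; unmatched ones get NULL for orders columns.
Group by customers.id and compute SUM(o.qty). SUM over an all-NULL group is NULL.
  1: ids {6} → SUM(o.qty)=2
  2: ids {1, 5, 9, 10} → SUM(o.qty)=27
  3: ids {3, 4} → SUM(o.qty)=6
  4: ids {2, 7, 8} → SUM(o.qty)=21

Nora | 2 ; Uma | 27 ; Yuki | 6 ; Eve | 21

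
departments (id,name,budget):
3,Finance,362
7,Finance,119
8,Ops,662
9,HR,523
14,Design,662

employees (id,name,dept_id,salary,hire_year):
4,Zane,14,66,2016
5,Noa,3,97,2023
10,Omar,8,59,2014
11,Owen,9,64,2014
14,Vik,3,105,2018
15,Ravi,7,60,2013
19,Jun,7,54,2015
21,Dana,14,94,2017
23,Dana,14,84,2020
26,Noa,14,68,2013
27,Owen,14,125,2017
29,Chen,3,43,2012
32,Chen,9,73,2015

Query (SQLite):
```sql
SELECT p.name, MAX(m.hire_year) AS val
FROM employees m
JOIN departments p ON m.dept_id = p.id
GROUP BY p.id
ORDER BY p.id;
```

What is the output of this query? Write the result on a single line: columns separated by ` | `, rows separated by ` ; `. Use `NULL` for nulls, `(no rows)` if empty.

Finance | 2023 ; Finance | 2015 ; Ops | 2014 ; HR | 2015 ; Design | 2020

Join each employees row to its departments via dept_id.
Group joined rows by departments.id; compute MAX(m.hire_year) per group.
  3: ids {5, 14, 29} → MAX(m.hire_year)=2023
  7: ids {15, 19} → MAX(m.hire_year)=2015
  8: ids {10} → MAX(m.hire_year)=2014
  9: ids {11, 32} → MAX(m.hire_year)=2015
  14: ids {4, 21, 23, 26, 27} → MAX(m.hire_year)=2020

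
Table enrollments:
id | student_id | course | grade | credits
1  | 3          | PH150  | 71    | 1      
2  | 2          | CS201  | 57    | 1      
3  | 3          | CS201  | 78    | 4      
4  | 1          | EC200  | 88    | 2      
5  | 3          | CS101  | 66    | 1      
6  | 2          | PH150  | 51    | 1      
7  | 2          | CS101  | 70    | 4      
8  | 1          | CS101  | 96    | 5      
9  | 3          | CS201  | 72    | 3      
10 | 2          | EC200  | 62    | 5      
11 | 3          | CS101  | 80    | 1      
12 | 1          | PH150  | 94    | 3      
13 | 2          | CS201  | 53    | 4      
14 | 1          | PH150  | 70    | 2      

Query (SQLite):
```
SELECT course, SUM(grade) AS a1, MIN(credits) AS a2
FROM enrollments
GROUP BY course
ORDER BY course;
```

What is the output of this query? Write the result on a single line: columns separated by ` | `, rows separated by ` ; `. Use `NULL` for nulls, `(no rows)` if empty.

CS101 | 312 | 1 ; CS201 | 260 | 1 ; EC200 | 150 | 2 ; PH150 | 286 | 1

Group enrollments by course.
Per group compute: SUM(grade), MIN(credits).
  CS101: ids {5, 7, 8, 11} → SUM(grade)=312, MIN(credits)=1
  CS201: ids {2, 3, 9, 13} → SUM(grade)=260, MIN(credits)=1
  EC200: ids {4, 10} → SUM(grade)=150, MIN(credits)=2
  PH150: ids {1, 6, 12, 14} → SUM(grade)=286, MIN(credits)=1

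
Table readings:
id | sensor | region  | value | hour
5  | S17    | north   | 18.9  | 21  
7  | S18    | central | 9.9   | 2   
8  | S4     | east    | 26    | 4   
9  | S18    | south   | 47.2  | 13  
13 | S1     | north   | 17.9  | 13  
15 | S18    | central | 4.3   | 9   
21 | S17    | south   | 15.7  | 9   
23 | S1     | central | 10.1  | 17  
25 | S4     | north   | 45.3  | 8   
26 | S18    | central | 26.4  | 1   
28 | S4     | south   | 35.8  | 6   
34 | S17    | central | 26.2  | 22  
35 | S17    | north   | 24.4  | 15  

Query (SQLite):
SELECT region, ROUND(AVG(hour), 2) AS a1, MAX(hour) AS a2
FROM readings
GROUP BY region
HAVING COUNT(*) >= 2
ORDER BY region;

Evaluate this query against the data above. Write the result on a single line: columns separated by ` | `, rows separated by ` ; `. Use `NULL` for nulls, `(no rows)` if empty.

Group readings by region.
Per group compute: ROUND(AVG(hour), 2), MAX(hour).
HAVING: drop groups with fewer than 2 rows.
  central: ids {7, 15, 23, 26, 34} → ROUND(AVG(hour), 2)=10.2, MAX(hour)=22
  east: ids {8} → ROUND(AVG(hour), 2)=4, MAX(hour)=4
  north: ids {5, 13, 25, 35} → ROUND(AVG(hour), 2)=14.25, MAX(hour)=21
  south: ids {9, 21, 28} → ROUND(AVG(hour), 2)=9.33, MAX(hour)=13

central | 10.2 | 22 ; north | 14.25 | 21 ; south | 9.33 | 13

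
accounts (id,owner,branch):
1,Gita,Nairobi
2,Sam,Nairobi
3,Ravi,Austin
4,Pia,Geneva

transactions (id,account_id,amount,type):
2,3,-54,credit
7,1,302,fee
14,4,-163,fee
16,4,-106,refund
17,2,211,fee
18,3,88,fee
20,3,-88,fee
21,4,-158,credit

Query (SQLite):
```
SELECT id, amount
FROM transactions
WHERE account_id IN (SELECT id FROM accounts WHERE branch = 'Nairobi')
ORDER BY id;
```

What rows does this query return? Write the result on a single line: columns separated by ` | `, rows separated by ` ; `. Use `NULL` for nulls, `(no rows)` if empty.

7 | 302 ; 17 | 211

Inner query: accounts.id where branch = 'Nairobi'.
Outer: keep transactions rows whose account_id is in that set.
Inner query → {1, 2}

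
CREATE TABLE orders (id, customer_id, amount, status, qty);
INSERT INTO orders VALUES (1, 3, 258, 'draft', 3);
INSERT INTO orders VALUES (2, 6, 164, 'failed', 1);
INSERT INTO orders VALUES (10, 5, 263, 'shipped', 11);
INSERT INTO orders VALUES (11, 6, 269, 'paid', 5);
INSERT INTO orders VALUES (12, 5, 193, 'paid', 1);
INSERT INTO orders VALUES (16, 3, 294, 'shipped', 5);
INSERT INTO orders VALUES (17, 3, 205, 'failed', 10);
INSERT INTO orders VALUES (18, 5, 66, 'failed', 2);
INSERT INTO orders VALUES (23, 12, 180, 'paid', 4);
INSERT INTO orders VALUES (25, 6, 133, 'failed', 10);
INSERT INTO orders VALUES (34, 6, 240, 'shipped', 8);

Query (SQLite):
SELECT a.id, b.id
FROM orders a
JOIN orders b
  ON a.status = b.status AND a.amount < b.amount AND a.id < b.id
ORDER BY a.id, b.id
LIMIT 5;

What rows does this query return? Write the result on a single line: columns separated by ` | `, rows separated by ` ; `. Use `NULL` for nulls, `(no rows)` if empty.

Pairs (a,b) with same status, a.amount < b.amount, a.id < b.id.
status groups: draft:{1} failed:{2,17,18,25} paid:{11,12,23} shipped:{10,16,34}
Ordered by (a.id, b.id); first 5.

2 | 17 ; 10 | 16 ; 18 | 25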